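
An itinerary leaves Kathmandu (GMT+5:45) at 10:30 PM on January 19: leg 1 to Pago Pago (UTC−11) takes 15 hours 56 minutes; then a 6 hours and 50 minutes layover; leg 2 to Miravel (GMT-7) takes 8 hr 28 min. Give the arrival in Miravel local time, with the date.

4:59 PM on January 20

Convert departure to UTC: 10:30 PM − 5:45 = 4:45 PM UTC on Jan 19.
Add 15 hours 56 minutes leg 1 → 8:41 AM UTC (Jan 20).
Add 6 hours and 50 minutes layover in Pago Pago → 3:31 PM UTC.
Add 8 hours 28 minutes leg 2 → 11:59 PM UTC.
Miravel is UTC−7:00, so local arrival = 11:59 PM − 7:00 = 4:59 PM on Jan 20.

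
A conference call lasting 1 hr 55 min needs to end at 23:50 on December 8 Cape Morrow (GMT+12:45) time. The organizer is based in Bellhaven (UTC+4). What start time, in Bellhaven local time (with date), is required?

13:10 on Dec 8

Target end time in UTC: 23:50 − 12:45 = 11:05 on Dec 8.
Subtract 1 hour 55 minutes → start 09:10 UTC on Dec 8.
Bellhaven is UTC+4:00: 09:10 + 4:00 = 13:10 on Dec 8.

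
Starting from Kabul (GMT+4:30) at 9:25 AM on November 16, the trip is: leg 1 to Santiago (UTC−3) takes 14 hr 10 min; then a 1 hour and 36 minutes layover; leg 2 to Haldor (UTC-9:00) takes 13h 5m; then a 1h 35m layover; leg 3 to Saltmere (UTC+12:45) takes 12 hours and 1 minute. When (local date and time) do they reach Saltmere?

12:07 PM on November 18

Convert departure to UTC: 9:25 AM − 4:30 = 4:55 AM UTC on Nov 16.
Add 14 hours and 10 minutes leg 1 → 7:05 PM UTC.
Add 1 hour and 36 minutes layover in Santiago → 8:41 PM UTC.
Add 13 hours 5 minutes leg 2 → 9:46 AM UTC (Nov 17).
Add 1 hour and 35 minutes layover in Haldor → 11:21 AM UTC.
Add 12 hours 1 minute leg 3 → 11:22 PM UTC.
Saltmere is UTC+12:45, so local arrival = 11:22 PM + 12:45 = 12:07 PM on Nov 18.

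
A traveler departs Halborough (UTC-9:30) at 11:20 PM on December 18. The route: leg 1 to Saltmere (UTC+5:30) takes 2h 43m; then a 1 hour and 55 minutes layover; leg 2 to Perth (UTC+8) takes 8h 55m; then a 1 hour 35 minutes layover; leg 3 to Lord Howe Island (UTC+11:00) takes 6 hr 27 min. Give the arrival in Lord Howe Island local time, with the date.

Convert departure to UTC: 11:20 PM + 9:30 = 8:50 AM UTC on Dec 19.
Add 2 hours and 43 minutes leg 1 → 11:33 AM UTC.
Add 1 hour and 55 minutes layover in Saltmere → 1:28 PM UTC.
Add 8 hours and 55 minutes leg 2 → 10:23 PM UTC.
Add 1 hour 35 minutes layover in Perth → 11:58 PM UTC.
Add 6 hours and 27 minutes leg 3 → 6:25 AM UTC (Dec 20).
Lord Howe Island is UTC+11:00, so local arrival = 6:25 AM + 11:00 = 5:25 PM on Dec 20.

5:25 PM on Dec 20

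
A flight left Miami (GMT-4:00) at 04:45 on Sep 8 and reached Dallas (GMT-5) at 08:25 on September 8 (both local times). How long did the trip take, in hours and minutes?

4 hours 40 minutes

Dallas is 1:00 behind Miami.
Clock-face elapsed time (ignoring zones) is 3 hours 40 minutes.
Actual elapsed = 3 hours 40 minutes + 1:00 = 4 hours 40 minutes.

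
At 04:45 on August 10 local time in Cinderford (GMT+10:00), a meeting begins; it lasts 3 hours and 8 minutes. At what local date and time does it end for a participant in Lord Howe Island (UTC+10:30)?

08:23 on Aug 10

Convert start to UTC: 04:45 − 10:00 = 18:45 UTC on Aug 9.
Add 3 hours and 8 minutes duration → 21:53 UTC.
Lord Howe Island is UTC+10:30, so local end time = 21:53 + 10:30 = 08:23 on Aug 10.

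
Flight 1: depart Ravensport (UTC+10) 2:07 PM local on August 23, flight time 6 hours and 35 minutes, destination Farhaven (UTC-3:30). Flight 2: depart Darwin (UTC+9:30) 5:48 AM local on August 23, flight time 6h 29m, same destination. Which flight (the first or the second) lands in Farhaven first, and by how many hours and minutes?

the second, by 7 hours 55 minutes

Flight 1 in UTC: 2:07 PM − 10:00 = 4:07 AM on Aug 23.
+6 hours 35 minutes → arrive 10:42 AM UTC on Aug 23.
Flight 2 in UTC: 5:48 AM − 9:30 = 8:18 PM on Aug 22.
+6 hours 29 minutes → arrive 2:47 AM UTC on Aug 23.
Flight 2 lands earlier by 7 hours 55 minutes.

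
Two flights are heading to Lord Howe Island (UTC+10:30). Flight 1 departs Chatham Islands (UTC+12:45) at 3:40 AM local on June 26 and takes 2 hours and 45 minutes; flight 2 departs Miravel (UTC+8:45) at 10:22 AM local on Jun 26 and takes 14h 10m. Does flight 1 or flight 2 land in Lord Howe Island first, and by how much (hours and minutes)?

Flight 1 in UTC: 3:40 AM − 12:45 = 2:55 PM on Jun 25.
+2 hours and 45 minutes → arrive 5:40 PM UTC on Jun 25.
Flight 2 in UTC: 10:22 AM − 8:45 = 1:37 AM on Jun 26.
+14 hours 10 minutes → arrive 3:47 PM UTC on Jun 26.
Flight 1 lands earlier by 22 hours 7 minutes.

the first, by 22 hours 7 minutes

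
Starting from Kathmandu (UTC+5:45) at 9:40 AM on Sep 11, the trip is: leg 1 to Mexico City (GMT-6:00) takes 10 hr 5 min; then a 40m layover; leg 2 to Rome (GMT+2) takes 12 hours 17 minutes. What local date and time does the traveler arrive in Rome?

Convert departure to UTC: 9:40 AM − 5:45 = 3:55 AM UTC on Sep 11.
Add 10 hours 5 minutes leg 1 → 2:00 PM UTC.
Add 40 minutes layover in Mexico City → 2:40 PM UTC.
Add 12 hours and 17 minutes leg 2 → 2:57 AM UTC (Sep 12).
Rome is UTC+2:00, so local arrival = 2:57 AM + 2:00 = 4:57 AM on Sep 12.

4:57 AM on September 12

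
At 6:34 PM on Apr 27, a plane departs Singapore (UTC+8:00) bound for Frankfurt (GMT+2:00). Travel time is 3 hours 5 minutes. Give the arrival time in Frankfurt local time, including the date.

Convert departure to UTC: 6:34 PM − 8:00 = 10:34 AM UTC on Apr 27.
Add 3 hours 5 minutes travel time → 1:39 PM UTC.
Frankfurt is UTC+2:00, so local arrival = 1:39 PM + 2:00 = 3:39 PM on Apr 27.

3:39 PM on Apr 27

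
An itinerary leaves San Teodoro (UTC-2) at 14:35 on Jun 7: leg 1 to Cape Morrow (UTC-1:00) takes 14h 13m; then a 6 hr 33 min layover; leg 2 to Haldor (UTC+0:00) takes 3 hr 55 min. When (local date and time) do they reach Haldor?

Convert departure to UTC: 14:35 + 2:00 = 16:35 UTC on Jun 7.
Add 14 hours and 13 minutes leg 1 → 06:48 UTC (Jun 8).
Add 6 hours and 33 minutes layover in Cape Morrow → 13:21 UTC.
Add 3 hours 55 minutes leg 2 → 17:16 UTC.
Haldor is UTC+0, so local arrival is the same: 17:16 on Jun 8.

17:16 on Jun 8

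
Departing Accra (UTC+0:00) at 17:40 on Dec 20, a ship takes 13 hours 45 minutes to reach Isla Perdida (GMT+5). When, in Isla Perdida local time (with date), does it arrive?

Accra is at UTC+0, so departure is already 17:40 UTC on Dec 20.
Add 13 hours 45 minutes travel time → 07:25 UTC (Dec 21).
Isla Perdida is UTC+5:00, so local arrival = 07:25 + 5:00 = 12:25 on Dec 21.

12:25 on Dec 21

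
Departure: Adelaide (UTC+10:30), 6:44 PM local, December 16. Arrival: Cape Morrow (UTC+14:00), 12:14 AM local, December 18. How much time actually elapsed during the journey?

26 hours

Cape Morrow is 3:30 ahead of Adelaide.
Clock-face elapsed time (ignoring zones) is 29 hours 30 minutes.
Actual elapsed = 29 hours 30 minutes − 3:30 = 26 hours.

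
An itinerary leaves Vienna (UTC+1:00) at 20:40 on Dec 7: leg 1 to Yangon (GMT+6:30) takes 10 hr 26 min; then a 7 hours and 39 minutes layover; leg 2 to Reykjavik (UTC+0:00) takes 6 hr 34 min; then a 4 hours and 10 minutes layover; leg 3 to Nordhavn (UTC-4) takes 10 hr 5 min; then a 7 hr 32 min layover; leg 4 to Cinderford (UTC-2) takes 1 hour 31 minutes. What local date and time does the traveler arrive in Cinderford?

Convert departure to UTC: 20:40 − 1:00 = 19:40 UTC on Dec 7.
Add 10 hours 26 minutes leg 1 → 06:06 UTC (Dec 8).
Add 7 hours and 39 minutes layover in Yangon → 13:45 UTC.
Add 6 hours and 34 minutes leg 2 → 20:19 UTC.
Add 4 hours 10 minutes layover in Reykjavik → 00:29 UTC (Dec 9).
Add 10 hours 5 minutes leg 3 → 10:34 UTC.
Add 7 hours 32 minutes layover in Nordhavn → 18:06 UTC.
Add 1 hour 31 minutes leg 4 → 19:37 UTC.
Cinderford is UTC−2:00, so local arrival = 19:37 − 2:00 = 17:37 on Dec 9.

17:37 on December 9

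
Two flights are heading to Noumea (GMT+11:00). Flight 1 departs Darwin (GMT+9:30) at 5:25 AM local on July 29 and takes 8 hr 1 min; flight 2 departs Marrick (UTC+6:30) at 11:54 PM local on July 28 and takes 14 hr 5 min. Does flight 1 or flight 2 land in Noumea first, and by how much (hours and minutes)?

Flight 1 in UTC: 5:25 AM − 9:30 = 7:55 PM on Jul 28.
+8 hours 1 minute → arrive 3:56 AM UTC on Jul 29.
Flight 2 in UTC: 11:54 PM − 6:30 = 5:24 PM on Jul 28.
+14 hours 5 minutes → arrive 7:29 AM UTC on Jul 29.
Flight 1 lands earlier by 3 hours 33 minutes.

the first, by 3 hours 33 minutes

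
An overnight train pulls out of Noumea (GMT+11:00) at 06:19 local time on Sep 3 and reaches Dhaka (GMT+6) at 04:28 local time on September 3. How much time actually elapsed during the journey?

Departure in UTC: 06:19 − 11:00 = 19:19 on Sep 2.
Arrival in UTC: 04:28 − 6:00 = 22:28 on Sep 2.
Elapsed = 22:28 − 19:19 = 3 hours 9 minutes.

3 hours 9 minutes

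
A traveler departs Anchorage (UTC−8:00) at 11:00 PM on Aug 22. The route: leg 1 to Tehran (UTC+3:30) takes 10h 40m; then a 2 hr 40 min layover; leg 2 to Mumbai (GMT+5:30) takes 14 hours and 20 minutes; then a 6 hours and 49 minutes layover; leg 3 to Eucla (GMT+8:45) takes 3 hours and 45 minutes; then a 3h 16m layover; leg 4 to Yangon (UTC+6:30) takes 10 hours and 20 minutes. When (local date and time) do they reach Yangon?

5:20 PM on August 25

Convert departure to UTC: 11:00 PM + 8:00 = 7:00 AM UTC on Aug 23.
Add 10 hours 40 minutes leg 1 → 5:40 PM UTC.
Add 2 hours 40 minutes layover in Tehran → 8:20 PM UTC.
Add 14 hours 20 minutes leg 2 → 10:40 AM UTC (Aug 24).
Add 6 hours and 49 minutes layover in Mumbai → 5:29 PM UTC.
Add 3 hours 45 minutes leg 3 → 9:14 PM UTC.
Add 3 hours and 16 minutes layover in Eucla → 12:30 AM UTC (Aug 25).
Add 10 hours and 20 minutes leg 4 → 10:50 AM UTC.
Yangon is UTC+6:30, so local arrival = 10:50 AM + 6:30 = 5:20 PM on Aug 25.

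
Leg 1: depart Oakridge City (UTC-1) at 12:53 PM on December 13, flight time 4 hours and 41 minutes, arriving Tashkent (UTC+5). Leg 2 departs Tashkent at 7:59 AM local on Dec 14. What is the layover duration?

8 hours 25 minutes

Convert departure to UTC: 12:53 PM + 1:00 = 1:53 PM UTC on Dec 13.
Add 4 hours 41 minutes flight time → 6:34 PM UTC.
Tashkent is UTC+5:00, so local arrival = 6:34 PM + 5:00 = 11:34 PM on Dec 13.
Layover = 7:59 AM − 11:34 PM (+1 day) = 8 hours 25 minutes.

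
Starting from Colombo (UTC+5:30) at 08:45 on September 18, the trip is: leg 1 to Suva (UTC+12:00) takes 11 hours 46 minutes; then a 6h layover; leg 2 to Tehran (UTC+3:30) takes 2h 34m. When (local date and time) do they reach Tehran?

03:05 on September 19

Convert departure to UTC: 08:45 − 5:30 = 03:15 UTC on Sep 18.
Add 11 hours 46 minutes leg 1 → 15:01 UTC.
Add 6 hours layover in Suva → 21:01 UTC.
Add 2 hours and 34 minutes leg 2 → 23:35 UTC.
Tehran is UTC+3:30, so local arrival = 23:35 + 3:30 = 03:05 on Sep 19.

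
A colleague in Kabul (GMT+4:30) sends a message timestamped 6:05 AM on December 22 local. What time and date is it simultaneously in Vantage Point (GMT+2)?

3:35 AM on Dec 22

Vantage Point is 2:30 behind Kabul.
Shift by the zone difference: 6:05 AM − 2:30 = 3:35 AM on Dec 22 in Vantage Point.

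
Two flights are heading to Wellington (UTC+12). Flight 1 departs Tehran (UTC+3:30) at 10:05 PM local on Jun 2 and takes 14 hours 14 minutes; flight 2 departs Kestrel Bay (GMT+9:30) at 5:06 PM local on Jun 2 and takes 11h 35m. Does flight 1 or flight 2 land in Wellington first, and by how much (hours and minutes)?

Flight 1 in UTC: 10:05 PM − 3:30 = 6:35 PM on Jun 2.
+14 hours and 14 minutes → arrive 8:49 AM UTC on Jun 3.
Flight 2 in UTC: 5:06 PM − 9:30 = 7:36 AM on Jun 2.
+11 hours 35 minutes → arrive 7:11 PM UTC on Jun 2.
Flight 2 lands earlier by 13 hours 38 minutes.

the second, by 13 hours 38 minutes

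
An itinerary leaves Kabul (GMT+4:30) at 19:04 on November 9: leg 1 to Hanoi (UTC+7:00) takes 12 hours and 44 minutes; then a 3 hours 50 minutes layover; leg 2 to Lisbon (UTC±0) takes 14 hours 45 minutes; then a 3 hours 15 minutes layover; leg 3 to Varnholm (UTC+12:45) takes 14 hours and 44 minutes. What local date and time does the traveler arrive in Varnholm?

Convert departure to UTC: 19:04 − 4:30 = 14:34 UTC on Nov 9.
Add 12 hours 44 minutes leg 1 → 03:18 UTC (Nov 10).
Add 3 hours and 50 minutes layover in Hanoi → 07:08 UTC.
Add 14 hours and 45 minutes leg 2 → 21:53 UTC.
Add 3 hours 15 minutes layover in Lisbon → 01:08 UTC (Nov 11).
Add 14 hours 44 minutes leg 3 → 15:52 UTC.
Varnholm is UTC+12:45, so local arrival = 15:52 + 12:45 = 04:37 on Nov 12.

04:37 on November 12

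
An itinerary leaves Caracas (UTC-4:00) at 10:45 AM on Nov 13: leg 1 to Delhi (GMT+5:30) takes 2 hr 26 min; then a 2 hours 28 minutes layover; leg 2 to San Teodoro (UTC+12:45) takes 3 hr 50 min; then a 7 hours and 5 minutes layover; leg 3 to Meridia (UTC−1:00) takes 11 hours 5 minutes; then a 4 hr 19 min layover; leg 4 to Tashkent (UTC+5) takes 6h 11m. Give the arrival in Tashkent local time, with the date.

Convert departure to UTC: 10:45 AM + 4:00 = 2:45 PM UTC on Nov 13.
Add 2 hours 26 minutes leg 1 → 5:11 PM UTC.
Add 2 hours and 28 minutes layover in Delhi → 7:39 PM UTC.
Add 3 hours 50 minutes leg 2 → 11:29 PM UTC.
Add 7 hours 5 minutes layover in San Teodoro → 6:34 AM UTC (Nov 14).
Add 11 hours and 5 minutes leg 3 → 5:39 PM UTC.
Add 4 hours and 19 minutes layover in Meridia → 9:58 PM UTC.
Add 6 hours and 11 minutes leg 4 → 4:09 AM UTC (Nov 15).
Tashkent is UTC+5:00, so local arrival = 4:09 AM + 5:00 = 9:09 AM on Nov 15.

9:09 AM on November 15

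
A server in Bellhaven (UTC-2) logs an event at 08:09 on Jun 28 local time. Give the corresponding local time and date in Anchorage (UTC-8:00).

In UTC: 08:09 + 2:00 = 10:09 on Jun 28.
Anchorage is UTC−8:00: 10:09 − 8:00 = 02:09 on Jun 28.

02:09 on Jun 28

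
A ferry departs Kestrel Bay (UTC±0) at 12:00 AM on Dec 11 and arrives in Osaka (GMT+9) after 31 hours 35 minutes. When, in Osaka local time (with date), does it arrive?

4:35 PM on Dec 12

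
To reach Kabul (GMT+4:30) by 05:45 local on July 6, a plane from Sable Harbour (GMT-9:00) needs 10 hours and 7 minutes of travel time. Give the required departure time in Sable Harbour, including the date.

Target arrival in UTC: 05:45 − 4:30 = 01:15 on Jul 6.
Subtract 10 hours 7 minutes → departure 15:08 UTC on Jul 5.
Sable Harbour is UTC−9:00: 15:08 − 9:00 = 06:08 on Jul 5.

06:08 on July 5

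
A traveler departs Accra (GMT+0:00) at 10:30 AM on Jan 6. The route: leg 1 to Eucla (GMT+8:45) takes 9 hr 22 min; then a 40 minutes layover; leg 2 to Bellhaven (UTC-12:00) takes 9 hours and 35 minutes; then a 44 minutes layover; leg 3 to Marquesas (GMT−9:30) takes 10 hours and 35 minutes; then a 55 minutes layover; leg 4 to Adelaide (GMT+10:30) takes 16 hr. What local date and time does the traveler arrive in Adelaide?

Accra is at UTC+0, so departure is already 10:30 AM UTC on Jan 6.
Add 9 hours and 22 minutes leg 1 → 7:52 PM UTC.
Add 40 minutes layover in Eucla → 8:32 PM UTC.
Add 9 hours 35 minutes leg 2 → 6:07 AM UTC (Jan 7).
Add 44 minutes layover in Bellhaven → 6:51 AM UTC.
Add 10 hours 35 minutes leg 3 → 5:26 PM UTC.
Add 55 minutes layover in Marquesas → 6:21 PM UTC.
Add 16 hours leg 4 → 10:21 AM UTC (Jan 8).
Adelaide is UTC+10:30, so local arrival = 10:21 AM + 10:30 = 8:51 PM on Jan 8.

8:51 PM on Jan 8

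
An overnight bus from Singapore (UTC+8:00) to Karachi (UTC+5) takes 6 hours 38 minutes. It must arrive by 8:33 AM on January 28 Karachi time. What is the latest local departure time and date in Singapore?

Target arrival in UTC: 8:33 AM − 5:00 = 3:33 AM on Jan 28.
Subtract 6 hours 38 minutes → departure 8:55 PM UTC on Jan 27.
Singapore is UTC+8:00: 8:55 PM + 8:00 = 4:55 AM on Jan 28.

4:55 AM on January 28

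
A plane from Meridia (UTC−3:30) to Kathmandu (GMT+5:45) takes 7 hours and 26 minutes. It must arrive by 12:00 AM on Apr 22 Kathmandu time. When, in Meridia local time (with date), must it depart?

Target arrival in UTC: 12:00 AM − 5:45 = 6:15 PM on Apr 21.
Subtract 7 hours and 26 minutes → departure 10:49 AM UTC on Apr 21.
Meridia is UTC−3:30: 10:49 AM − 3:30 = 7:19 AM on Apr 21.

7:19 AM on April 21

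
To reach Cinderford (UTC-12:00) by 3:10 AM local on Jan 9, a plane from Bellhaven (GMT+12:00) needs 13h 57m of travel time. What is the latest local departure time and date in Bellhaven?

1:13 PM on January 9

Target arrival in UTC: 3:10 AM + 12:00 = 3:10 PM on Jan 9.
Subtract 13 hours and 57 minutes → departure 1:13 AM UTC on Jan 9.
Bellhaven is UTC+12:00: 1:13 AM + 12:00 = 1:13 PM on Jan 9.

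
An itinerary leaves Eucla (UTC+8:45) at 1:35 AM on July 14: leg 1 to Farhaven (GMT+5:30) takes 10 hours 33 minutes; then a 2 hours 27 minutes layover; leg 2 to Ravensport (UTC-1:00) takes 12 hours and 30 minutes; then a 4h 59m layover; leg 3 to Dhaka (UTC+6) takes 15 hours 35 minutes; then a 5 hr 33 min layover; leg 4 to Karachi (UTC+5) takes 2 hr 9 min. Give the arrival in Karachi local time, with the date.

3:36 AM on Jul 16

Convert departure to UTC: 1:35 AM − 8:45 = 4:50 PM UTC on Jul 13.
Add 10 hours 33 minutes leg 1 → 3:23 AM UTC (Jul 14).
Add 2 hours 27 minutes layover in Farhaven → 5:50 AM UTC.
Add 12 hours and 30 minutes leg 2 → 6:20 PM UTC.
Add 4 hours and 59 minutes layover in Ravensport → 11:19 PM UTC.
Add 15 hours 35 minutes leg 3 → 2:54 PM UTC (Jul 15).
Add 5 hours 33 minutes layover in Dhaka → 8:27 PM UTC.
Add 2 hours and 9 minutes leg 4 → 10:36 PM UTC.
Karachi is UTC+5:00, so local arrival = 10:36 PM + 5:00 = 3:36 AM on Jul 16.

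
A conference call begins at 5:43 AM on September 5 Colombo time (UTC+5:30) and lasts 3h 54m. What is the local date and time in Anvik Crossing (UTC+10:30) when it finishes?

Convert start to UTC: 5:43 AM − 5:30 = 12:13 AM UTC on Sep 5.
Add 3 hours and 54 minutes duration → 4:07 AM UTC.
Anvik Crossing is UTC+10:30, so local end time = 4:07 AM + 10:30 = 2:37 PM on Sep 5.

2:37 PM on September 5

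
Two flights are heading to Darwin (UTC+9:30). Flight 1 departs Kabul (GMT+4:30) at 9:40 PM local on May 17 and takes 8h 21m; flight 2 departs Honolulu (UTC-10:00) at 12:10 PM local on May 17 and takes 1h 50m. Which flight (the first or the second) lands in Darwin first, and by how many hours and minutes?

the second, by 1 hour 31 minutes

Flight 1 in UTC: 9:40 PM − 4:30 = 5:10 PM on May 17.
+8 hours 21 minutes → arrive 1:31 AM UTC on May 18.
Flight 2 in UTC: 12:10 PM + 10:00 = 10:10 PM on May 17.
+1 hour and 50 minutes → arrive 12:00 AM UTC on May 18.
Flight 2 lands earlier by 1 hour 31 minutes.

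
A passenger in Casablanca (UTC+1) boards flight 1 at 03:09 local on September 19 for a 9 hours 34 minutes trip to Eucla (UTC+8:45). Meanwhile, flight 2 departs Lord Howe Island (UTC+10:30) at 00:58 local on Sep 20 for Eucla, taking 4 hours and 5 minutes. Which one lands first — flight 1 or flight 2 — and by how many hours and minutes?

Flight 1 in UTC: 03:09 − 1:00 = 02:09 on Sep 19.
+9 hours 34 minutes → arrive 11:43 UTC on Sep 19.
Flight 2 in UTC: 00:58 − 10:30 = 14:28 on Sep 19.
+4 hours and 5 minutes → arrive 18:33 UTC on Sep 19.
Flight 1 lands earlier by 6 hours 50 minutes.

the first, by 6 hours 50 minutes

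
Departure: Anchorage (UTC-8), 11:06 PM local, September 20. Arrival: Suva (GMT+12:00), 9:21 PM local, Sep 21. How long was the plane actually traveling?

2 hours 15 minutes

Departure in UTC: 11:06 PM + 8:00 = 7:06 AM on Sep 21.
Arrival in UTC: 9:21 PM − 12:00 = 9:21 AM on Sep 21.
Elapsed = 9:21 AM − 7:06 AM = 2 hours 15 minutes.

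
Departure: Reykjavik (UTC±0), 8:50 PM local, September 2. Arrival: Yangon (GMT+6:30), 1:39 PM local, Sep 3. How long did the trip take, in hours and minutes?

10 hours 19 minutes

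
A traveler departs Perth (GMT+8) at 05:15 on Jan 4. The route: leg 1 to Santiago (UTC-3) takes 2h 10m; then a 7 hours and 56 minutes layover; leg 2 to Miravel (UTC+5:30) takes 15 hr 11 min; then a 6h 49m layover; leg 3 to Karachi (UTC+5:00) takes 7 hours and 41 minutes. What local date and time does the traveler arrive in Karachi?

Convert departure to UTC: 05:15 − 8:00 = 21:15 UTC on Jan 3.
Add 2 hours and 10 minutes leg 1 → 23:25 UTC.
Add 7 hours and 56 minutes layover in Santiago → 07:21 UTC (Jan 4).
Add 15 hours 11 minutes leg 2 → 22:32 UTC.
Add 6 hours and 49 minutes layover in Miravel → 05:21 UTC (Jan 5).
Add 7 hours 41 minutes leg 3 → 13:02 UTC.
Karachi is UTC+5:00, so local arrival = 13:02 + 5:00 = 18:02 on Jan 5.

18:02 on Jan 5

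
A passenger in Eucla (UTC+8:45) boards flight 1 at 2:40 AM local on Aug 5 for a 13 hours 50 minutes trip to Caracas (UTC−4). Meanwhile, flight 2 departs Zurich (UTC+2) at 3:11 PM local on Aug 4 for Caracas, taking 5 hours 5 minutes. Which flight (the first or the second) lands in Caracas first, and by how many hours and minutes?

the second, by 13 hours 29 minutes

Flight 1 in UTC: 2:40 AM − 8:45 = 5:55 PM on Aug 4.
+13 hours and 50 minutes → arrive 7:45 AM UTC on Aug 5.
Flight 2 in UTC: 3:11 PM − 2:00 = 1:11 PM on Aug 4.
+5 hours and 5 minutes → arrive 6:16 PM UTC on Aug 4.
Flight 2 lands earlier by 13 hours 29 minutes.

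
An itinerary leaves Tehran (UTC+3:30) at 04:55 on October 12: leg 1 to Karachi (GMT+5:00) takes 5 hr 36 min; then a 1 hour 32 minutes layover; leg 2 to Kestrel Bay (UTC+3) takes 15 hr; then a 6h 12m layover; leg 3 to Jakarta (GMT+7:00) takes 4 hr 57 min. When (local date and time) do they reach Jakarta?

17:42 on October 13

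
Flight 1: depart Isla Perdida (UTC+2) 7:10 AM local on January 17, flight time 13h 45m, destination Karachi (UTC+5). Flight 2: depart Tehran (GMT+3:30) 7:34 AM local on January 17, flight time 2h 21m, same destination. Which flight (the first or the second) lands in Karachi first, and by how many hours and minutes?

the second, by 12 hours 30 minutes

Flight 1 in UTC: 7:10 AM − 2:00 = 5:10 AM on Jan 17.
+13 hours 45 minutes → arrive 6:55 PM UTC on Jan 17.
Flight 2 in UTC: 7:34 AM − 3:30 = 4:04 AM on Jan 17.
+2 hours 21 minutes → arrive 6:25 AM UTC on Jan 17.
Flight 2 lands earlier by 12 hours 30 minutes.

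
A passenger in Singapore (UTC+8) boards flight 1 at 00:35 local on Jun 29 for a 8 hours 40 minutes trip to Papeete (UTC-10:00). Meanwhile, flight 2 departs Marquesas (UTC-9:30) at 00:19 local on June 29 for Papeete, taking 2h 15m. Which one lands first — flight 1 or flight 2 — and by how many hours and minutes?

Flight 1 in UTC: 00:35 − 8:00 = 16:35 on Jun 28.
+8 hours and 40 minutes → arrive 01:15 UTC on Jun 29.
Flight 2 in UTC: 00:19 + 9:30 = 09:49 on Jun 29.
+2 hours and 15 minutes → arrive 12:04 UTC on Jun 29.
Flight 1 lands earlier by 10 hours 49 minutes.

the first, by 10 hours 49 minutes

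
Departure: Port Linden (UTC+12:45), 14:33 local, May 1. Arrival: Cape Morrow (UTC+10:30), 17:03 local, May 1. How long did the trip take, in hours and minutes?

Departure in UTC: 14:33 − 12:45 = 01:48 on May 1.
Arrival in UTC: 17:03 − 10:30 = 06:33 on May 1.
Elapsed = 06:33 − 01:48 = 4 hours 45 minutes.

4 hours 45 minutes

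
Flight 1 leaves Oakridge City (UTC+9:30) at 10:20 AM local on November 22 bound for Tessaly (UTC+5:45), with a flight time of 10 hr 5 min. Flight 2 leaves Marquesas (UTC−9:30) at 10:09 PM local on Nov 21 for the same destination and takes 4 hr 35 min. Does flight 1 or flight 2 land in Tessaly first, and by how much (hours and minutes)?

the first, by 1 hour 19 minutes

Flight 1 in UTC: 10:20 AM − 9:30 = 12:50 AM on Nov 22.
+10 hours 5 minutes → arrive 10:55 AM UTC on Nov 22.
Flight 2 in UTC: 10:09 PM + 9:30 = 7:39 AM on Nov 22.
+4 hours 35 minutes → arrive 12:14 PM UTC on Nov 22.
Flight 1 lands earlier by 1 hour 19 minutes.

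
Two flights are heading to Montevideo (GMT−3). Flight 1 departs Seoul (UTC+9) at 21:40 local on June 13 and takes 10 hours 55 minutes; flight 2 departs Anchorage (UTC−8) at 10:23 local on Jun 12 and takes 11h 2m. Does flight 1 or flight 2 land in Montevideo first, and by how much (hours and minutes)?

the second, by 18 hours 10 minutes

Flight 1 in UTC: 21:40 − 9:00 = 12:40 on Jun 13.
+10 hours 55 minutes → arrive 23:35 UTC on Jun 13.
Flight 2 in UTC: 10:23 + 8:00 = 18:23 on Jun 12.
+11 hours 2 minutes → arrive 05:25 UTC on Jun 13.
Flight 2 lands earlier by 18 hours 10 minutes.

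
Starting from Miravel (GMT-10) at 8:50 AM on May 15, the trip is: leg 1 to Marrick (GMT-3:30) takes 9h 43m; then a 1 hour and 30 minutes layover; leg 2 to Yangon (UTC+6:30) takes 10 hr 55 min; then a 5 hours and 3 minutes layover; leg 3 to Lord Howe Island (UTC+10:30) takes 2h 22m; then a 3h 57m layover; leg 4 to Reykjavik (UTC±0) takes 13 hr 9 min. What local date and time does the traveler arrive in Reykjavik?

Convert departure to UTC: 8:50 AM + 10:00 = 6:50 PM UTC on May 15.
Add 9 hours 43 minutes leg 1 → 4:33 AM UTC (May 16).
Add 1 hour and 30 minutes layover in Marrick → 6:03 AM UTC.
Add 10 hours and 55 minutes leg 2 → 4:58 PM UTC.
Add 5 hours 3 minutes layover in Yangon → 10:01 PM UTC.
Add 2 hours 22 minutes leg 3 → 12:23 AM UTC (May 17).
Add 3 hours and 57 minutes layover in Lord Howe Island → 4:20 AM UTC.
Add 13 hours and 9 minutes leg 4 → 5:29 PM UTC.
Reykjavik is UTC+0, so local arrival is the same: 5:29 PM on May 17.

5:29 PM on May 17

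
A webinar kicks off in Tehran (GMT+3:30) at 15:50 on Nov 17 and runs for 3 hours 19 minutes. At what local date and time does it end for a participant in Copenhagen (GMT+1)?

16:39 on November 17

Copenhagen is 2:30 behind Tehran.
After 3 hours and 19 minutes it is 19:09 in Tehran.
Shift by the zone difference: 19:09 − 2:30 = 16:39 on Nov 17 in Copenhagen.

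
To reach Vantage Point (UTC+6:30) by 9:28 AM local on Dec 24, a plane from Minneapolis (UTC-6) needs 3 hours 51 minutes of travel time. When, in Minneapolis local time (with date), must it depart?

Target arrival in UTC: 9:28 AM − 6:30 = 2:58 AM on Dec 24.
Subtract 3 hours and 51 minutes → departure 11:07 PM UTC on Dec 23.
Minneapolis is UTC−6:00: 11:07 PM − 6:00 = 5:07 PM on Dec 23.

5:07 PM on December 23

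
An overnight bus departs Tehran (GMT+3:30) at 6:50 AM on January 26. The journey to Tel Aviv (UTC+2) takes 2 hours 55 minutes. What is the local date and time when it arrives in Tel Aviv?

Convert departure to UTC: 6:50 AM − 3:30 = 3:20 AM UTC on Jan 26.
Add 2 hours 55 minutes travel time → 6:15 AM UTC.
Tel Aviv is UTC+2:00, so local arrival = 6:15 AM + 2:00 = 8:15 AM on Jan 26.

8:15 AM on January 26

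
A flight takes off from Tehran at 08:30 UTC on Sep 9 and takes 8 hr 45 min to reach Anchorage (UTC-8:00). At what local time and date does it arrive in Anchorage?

09:15 on September 9

Departure is given in UTC: 08:30 on Sep 9.
Add 8 hours and 45 minutes → 17:15 UTC.
Anchorage is UTC−8:00: 17:15 − 8:00 = 09:15 on Sep 9.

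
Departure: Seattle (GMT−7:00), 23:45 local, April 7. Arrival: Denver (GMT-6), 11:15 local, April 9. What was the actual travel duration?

34 hours 30 minutes

Departure in UTC: 23:45 + 7:00 = 06:45 on Apr 8.
Arrival in UTC: 11:15 + 6:00 = 17:15 on Apr 9.
Elapsed = 17:15 − 06:45 (+1 day) = 34 hours 30 minutes.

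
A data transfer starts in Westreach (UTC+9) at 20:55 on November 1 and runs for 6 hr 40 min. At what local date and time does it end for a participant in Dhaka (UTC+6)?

Dhaka is 3:00 behind Westreach.
After 6 hours and 40 minutes it is 03:35 (Nov 2) in Westreach.
Shift by the zone difference: 03:35 − 3:00 = 00:35 on Nov 2 in Dhaka.

00:35 on November 2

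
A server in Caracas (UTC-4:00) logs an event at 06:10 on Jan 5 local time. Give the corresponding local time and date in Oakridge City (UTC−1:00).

09:10 on Jan 5

Oakridge City is 3:00 ahead of Caracas.
Shift by the zone difference: 06:10 + 3:00 = 09:10 on Jan 5 in Oakridge City.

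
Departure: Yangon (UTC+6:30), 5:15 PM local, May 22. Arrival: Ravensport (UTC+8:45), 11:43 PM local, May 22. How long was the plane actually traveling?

4 hours 13 minutes

Departure in UTC: 5:15 PM − 6:30 = 10:45 AM on May 22.
Arrival in UTC: 11:43 PM − 8:45 = 2:58 PM on May 22.
Elapsed = 2:58 PM − 10:45 AM = 4 hours 13 minutes.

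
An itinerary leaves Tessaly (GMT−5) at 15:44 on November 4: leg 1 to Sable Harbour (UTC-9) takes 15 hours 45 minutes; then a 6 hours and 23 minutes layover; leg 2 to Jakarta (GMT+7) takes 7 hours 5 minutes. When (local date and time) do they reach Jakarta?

08:57 on November 6

Convert departure to UTC: 15:44 + 5:00 = 20:44 UTC on Nov 4.
Add 15 hours and 45 minutes leg 1 → 12:29 UTC (Nov 5).
Add 6 hours 23 minutes layover in Sable Harbour → 18:52 UTC.
Add 7 hours and 5 minutes leg 2 → 01:57 UTC (Nov 6).
Jakarta is UTC+7:00, so local arrival = 01:57 + 7:00 = 08:57 on Nov 6.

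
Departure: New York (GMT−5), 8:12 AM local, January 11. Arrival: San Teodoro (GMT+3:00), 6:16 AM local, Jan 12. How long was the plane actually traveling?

Departure in UTC: 8:12 AM + 5:00 = 1:12 PM on Jan 11.
Arrival in UTC: 6:16 AM − 3:00 = 3:16 AM on Jan 12.
Elapsed = 3:16 AM − 1:12 PM (+1 day) = 14 hours 4 minutes.

14 hours 4 minutes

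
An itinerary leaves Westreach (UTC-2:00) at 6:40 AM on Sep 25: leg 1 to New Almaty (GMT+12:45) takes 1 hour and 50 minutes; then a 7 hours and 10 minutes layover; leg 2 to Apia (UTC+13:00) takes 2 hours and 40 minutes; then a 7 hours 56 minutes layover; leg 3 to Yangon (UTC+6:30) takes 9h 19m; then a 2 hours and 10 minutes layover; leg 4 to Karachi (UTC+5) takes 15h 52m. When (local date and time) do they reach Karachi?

12:37 PM on September 27

Convert departure to UTC: 6:40 AM + 2:00 = 8:40 AM UTC on Sep 25.
Add 1 hour and 50 minutes leg 1 → 10:30 AM UTC.
Add 7 hours 10 minutes layover in New Almaty → 5:40 PM UTC.
Add 2 hours and 40 minutes leg 2 → 8:20 PM UTC.
Add 7 hours and 56 minutes layover in Apia → 4:16 AM UTC (Sep 26).
Add 9 hours and 19 minutes leg 3 → 1:35 PM UTC.
Add 2 hours 10 minutes layover in Yangon → 3:45 PM UTC.
Add 15 hours 52 minutes leg 4 → 7:37 AM UTC (Sep 27).
Karachi is UTC+5:00, so local arrival = 7:37 AM + 5:00 = 12:37 PM on Sep 27.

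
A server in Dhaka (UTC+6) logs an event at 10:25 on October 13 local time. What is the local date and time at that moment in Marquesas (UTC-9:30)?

Marquesas is 15:30 behind Dhaka.
Shift by the zone difference: 10:25 − 15:30 = 18:55 on Oct 12 in Marquesas.

18:55 on October 12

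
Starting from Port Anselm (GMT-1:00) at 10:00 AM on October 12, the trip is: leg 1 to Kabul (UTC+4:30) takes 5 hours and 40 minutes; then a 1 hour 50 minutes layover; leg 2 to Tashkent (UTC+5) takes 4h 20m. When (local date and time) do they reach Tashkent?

Convert departure to UTC: 10:00 AM + 1:00 = 11:00 AM UTC on Oct 12.
Add 5 hours and 40 minutes leg 1 → 4:40 PM UTC.
Add 1 hour 50 minutes layover in Kabul → 6:30 PM UTC.
Add 4 hours 20 minutes leg 2 → 10:50 PM UTC.
Tashkent is UTC+5:00, so local arrival = 10:50 PM + 5:00 = 3:50 AM on Oct 13.

3:50 AM on October 13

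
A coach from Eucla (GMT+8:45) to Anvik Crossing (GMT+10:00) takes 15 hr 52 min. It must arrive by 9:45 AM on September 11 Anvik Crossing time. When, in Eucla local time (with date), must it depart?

4:38 PM on September 10

Target arrival in UTC: 9:45 AM − 10:00 = 11:45 PM on Sep 10.
Subtract 15 hours 52 minutes → departure 7:53 AM UTC on Sep 10.
Eucla is UTC+8:45: 7:53 AM + 8:45 = 4:38 PM on Sep 10.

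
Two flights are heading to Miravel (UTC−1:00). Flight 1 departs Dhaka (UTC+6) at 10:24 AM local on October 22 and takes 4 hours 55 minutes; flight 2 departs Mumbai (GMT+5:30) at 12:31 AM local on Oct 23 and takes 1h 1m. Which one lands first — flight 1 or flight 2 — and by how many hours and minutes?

the first, by 10 hours 43 minutes

Flight 1 in UTC: 10:24 AM − 6:00 = 4:24 AM on Oct 22.
+4 hours 55 minutes → arrive 9:19 AM UTC on Oct 22.
Flight 2 in UTC: 12:31 AM − 5:30 = 7:01 PM on Oct 22.
+1 hour and 1 minute → arrive 8:02 PM UTC on Oct 22.
Flight 1 lands earlier by 10 hours 43 minutes.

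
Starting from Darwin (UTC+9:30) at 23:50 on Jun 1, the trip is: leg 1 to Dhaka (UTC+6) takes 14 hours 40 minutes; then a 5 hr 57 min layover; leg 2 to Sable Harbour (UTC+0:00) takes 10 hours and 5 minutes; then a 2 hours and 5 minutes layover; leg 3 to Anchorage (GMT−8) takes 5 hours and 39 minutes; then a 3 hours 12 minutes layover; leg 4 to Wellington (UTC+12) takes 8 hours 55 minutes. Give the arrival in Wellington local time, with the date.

Convert departure to UTC: 23:50 − 9:30 = 14:20 UTC on Jun 1.
Add 14 hours and 40 minutes leg 1 → 05:00 UTC (Jun 2).
Add 5 hours and 57 minutes layover in Dhaka → 10:57 UTC.
Add 10 hours 5 minutes leg 2 → 21:02 UTC.
Add 2 hours and 5 minutes layover in Sable Harbour → 23:07 UTC.
Add 5 hours and 39 minutes leg 3 → 04:46 UTC (Jun 3).
Add 3 hours 12 minutes layover in Anchorage → 07:58 UTC.
Add 8 hours 55 minutes leg 4 → 16:53 UTC.
Wellington is UTC+12:00, so local arrival = 16:53 + 12:00 = 04:53 on Jun 4.

04:53 on Jun 4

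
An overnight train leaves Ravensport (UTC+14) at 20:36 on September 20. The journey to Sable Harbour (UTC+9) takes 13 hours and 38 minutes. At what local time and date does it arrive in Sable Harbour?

Convert departure to UTC: 20:36 − 14:00 = 06:36 UTC on Sep 20.
Add 13 hours and 38 minutes travel time → 20:14 UTC.
Sable Harbour is UTC+9:00, so local arrival = 20:14 + 9:00 = 05:14 on Sep 21.

05:14 on Sep 21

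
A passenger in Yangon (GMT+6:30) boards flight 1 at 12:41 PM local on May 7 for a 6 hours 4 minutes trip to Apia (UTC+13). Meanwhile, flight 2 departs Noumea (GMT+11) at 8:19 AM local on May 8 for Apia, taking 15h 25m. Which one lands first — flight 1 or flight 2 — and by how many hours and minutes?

the first, by 24 hours 29 minutes

Flight 1 in UTC: 12:41 PM − 6:30 = 6:11 AM on May 7.
+6 hours 4 minutes → arrive 12:15 PM UTC on May 7.
Flight 2 in UTC: 8:19 AM − 11:00 = 9:19 PM on May 7.
+15 hours 25 minutes → arrive 12:44 PM UTC on May 8.
Flight 1 lands earlier by 24 hours 29 minutes.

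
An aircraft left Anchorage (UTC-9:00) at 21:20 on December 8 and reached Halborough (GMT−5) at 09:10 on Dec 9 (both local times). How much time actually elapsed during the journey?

Departure in UTC: 21:20 + 9:00 = 06:20 on Dec 9.
Arrival in UTC: 09:10 + 5:00 = 14:10 on Dec 9.
Elapsed = 14:10 − 06:20 = 7 hours 50 minutes.

7 hours 50 minutes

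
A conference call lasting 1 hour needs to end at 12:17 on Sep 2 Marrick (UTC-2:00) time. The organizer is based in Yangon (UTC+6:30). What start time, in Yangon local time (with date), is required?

Target end time in UTC: 12:17 + 2:00 = 14:17 on Sep 2.
Subtract 1 hour → start 13:17 UTC on Sep 2.
Yangon is UTC+6:30: 13:17 + 6:30 = 19:47 on Sep 2.

19:47 on September 2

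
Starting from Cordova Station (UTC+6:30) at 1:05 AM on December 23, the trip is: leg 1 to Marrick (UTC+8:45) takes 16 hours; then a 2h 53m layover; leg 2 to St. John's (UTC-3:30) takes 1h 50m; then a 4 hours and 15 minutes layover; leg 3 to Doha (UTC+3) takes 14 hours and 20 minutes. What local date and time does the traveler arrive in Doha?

12:53 PM on December 24

Convert departure to UTC: 1:05 AM − 6:30 = 6:35 PM UTC on Dec 22.
Add 16 hours leg 1 → 10:35 AM UTC (Dec 23).
Add 2 hours 53 minutes layover in Marrick → 1:28 PM UTC.
Add 1 hour and 50 minutes leg 2 → 3:18 PM UTC.
Add 4 hours 15 minutes layover in St. John's → 7:33 PM UTC.
Add 14 hours 20 minutes leg 3 → 9:53 AM UTC (Dec 24).
Doha is UTC+3:00, so local arrival = 9:53 AM + 3:00 = 12:53 PM on Dec 24.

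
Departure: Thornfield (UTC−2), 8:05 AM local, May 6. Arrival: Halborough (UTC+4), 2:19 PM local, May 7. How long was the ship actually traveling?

24 hours 14 minutes

Departure in UTC: 8:05 AM + 2:00 = 10:05 AM on May 6.
Arrival in UTC: 2:19 PM − 4:00 = 10:19 AM on May 7.
Elapsed = 10:19 AM − 10:05 AM (+1 day) = 24 hours 14 minutes.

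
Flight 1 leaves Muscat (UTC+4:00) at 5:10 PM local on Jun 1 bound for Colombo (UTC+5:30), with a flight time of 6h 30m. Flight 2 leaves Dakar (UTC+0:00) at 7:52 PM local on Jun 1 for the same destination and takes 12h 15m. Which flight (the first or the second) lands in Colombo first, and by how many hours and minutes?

the first, by 12 hours 27 minutes

Flight 1 in UTC: 5:10 PM − 4:00 = 1:10 PM on Jun 1.
+6 hours and 30 minutes → arrive 7:40 PM UTC on Jun 1.
Flight 2 departs at 7:52 PM UTC (Jun 1).
+12 hours 15 minutes → arrive 8:07 AM UTC on Jun 2.
Flight 1 lands earlier by 12 hours 27 minutes.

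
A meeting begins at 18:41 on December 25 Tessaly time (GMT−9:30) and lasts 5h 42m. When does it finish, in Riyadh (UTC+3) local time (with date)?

Riyadh is 12:30 ahead of Tessaly.
After 5 hours and 42 minutes it is 00:23 (Dec 26) in Tessaly.
Shift by the zone difference: 00:23 + 12:30 = 12:53 on Dec 26 in Riyadh.

12:53 on Dec 26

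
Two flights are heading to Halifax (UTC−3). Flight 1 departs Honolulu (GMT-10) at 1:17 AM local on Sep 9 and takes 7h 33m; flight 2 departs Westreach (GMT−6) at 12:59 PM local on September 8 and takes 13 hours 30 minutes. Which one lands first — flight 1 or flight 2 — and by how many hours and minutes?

Flight 1 in UTC: 1:17 AM + 10:00 = 11:17 AM on Sep 9.
+7 hours 33 minutes → arrive 6:50 PM UTC on Sep 9.
Flight 2 in UTC: 12:59 PM + 6:00 = 6:59 PM on Sep 8.
+13 hours 30 minutes → arrive 8:29 AM UTC on Sep 9.
Flight 2 lands earlier by 10 hours 21 minutes.

the second, by 10 hours 21 minutes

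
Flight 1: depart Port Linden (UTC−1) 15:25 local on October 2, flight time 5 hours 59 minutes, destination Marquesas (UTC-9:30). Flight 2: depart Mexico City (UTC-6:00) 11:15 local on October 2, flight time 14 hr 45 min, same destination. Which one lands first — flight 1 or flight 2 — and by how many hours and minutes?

the first, by 9 hours 36 minutes

Flight 1 in UTC: 15:25 + 1:00 = 16:25 on Oct 2.
+5 hours and 59 minutes → arrive 22:24 UTC on Oct 2.
Flight 2 in UTC: 11:15 + 6:00 = 17:15 on Oct 2.
+14 hours 45 minutes → arrive 08:00 UTC on Oct 3.
Flight 1 lands earlier by 9 hours 36 minutes.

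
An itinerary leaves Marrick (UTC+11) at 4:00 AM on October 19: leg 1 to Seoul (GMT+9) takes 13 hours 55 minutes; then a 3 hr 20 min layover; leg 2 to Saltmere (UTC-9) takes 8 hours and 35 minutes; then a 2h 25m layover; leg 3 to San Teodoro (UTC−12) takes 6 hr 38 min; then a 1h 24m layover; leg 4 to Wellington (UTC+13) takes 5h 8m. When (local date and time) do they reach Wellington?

Convert departure to UTC: 4:00 AM − 11:00 = 5:00 PM UTC on Oct 18.
Add 13 hours and 55 minutes leg 1 → 6:55 AM UTC (Oct 19).
Add 3 hours 20 minutes layover in Seoul → 10:15 AM UTC.
Add 8 hours 35 minutes leg 2 → 6:50 PM UTC.
Add 2 hours 25 minutes layover in Saltmere → 9:15 PM UTC.
Add 6 hours 38 minutes leg 3 → 3:53 AM UTC (Oct 20).
Add 1 hour 24 minutes layover in San Teodoro → 5:17 AM UTC.
Add 5 hours and 8 minutes leg 4 → 10:25 AM UTC.
Wellington is UTC+13:00, so local arrival = 10:25 AM + 13:00 = 11:25 PM on Oct 20.

11:25 PM on October 20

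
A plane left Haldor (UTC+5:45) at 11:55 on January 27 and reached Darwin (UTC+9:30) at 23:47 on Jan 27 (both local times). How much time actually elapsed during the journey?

Departure in UTC: 11:55 − 5:45 = 06:10 on Jan 27.
Arrival in UTC: 23:47 − 9:30 = 14:17 on Jan 27.
Elapsed = 14:17 − 06:10 = 8 hours 7 minutes.

8 hours 7 minutes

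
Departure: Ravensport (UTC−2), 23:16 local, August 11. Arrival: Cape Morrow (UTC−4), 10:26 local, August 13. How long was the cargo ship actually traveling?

Departure in UTC: 23:16 + 2:00 = 01:16 on Aug 12.
Arrival in UTC: 10:26 + 4:00 = 14:26 on Aug 13.
Elapsed = 14:26 − 01:16 (+1 day) = 37 hours 10 minutes.

37 hours 10 minutes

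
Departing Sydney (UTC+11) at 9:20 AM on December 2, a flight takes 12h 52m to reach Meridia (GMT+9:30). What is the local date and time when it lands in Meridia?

8:42 PM on December 2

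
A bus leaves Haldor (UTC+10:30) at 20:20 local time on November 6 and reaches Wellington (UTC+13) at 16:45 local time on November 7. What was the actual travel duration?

Departure in UTC: 20:20 − 10:30 = 09:50 on Nov 6.
Arrival in UTC: 16:45 − 13:00 = 03:45 on Nov 7.
Elapsed = 03:45 − 09:50 (+1 day) = 17 hours 55 minutes.

17 hours 55 minutes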